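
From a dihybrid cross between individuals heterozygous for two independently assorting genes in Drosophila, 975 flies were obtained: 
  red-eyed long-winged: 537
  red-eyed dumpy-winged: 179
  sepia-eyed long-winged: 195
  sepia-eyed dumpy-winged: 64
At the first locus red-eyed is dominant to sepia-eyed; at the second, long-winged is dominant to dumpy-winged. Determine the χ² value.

A dihybrid F₂ with independent assortment and complete dominance at both loci gives a 9:3:3:1 phenotypic ratio.
The 9:3:3:1 ratio has 16 parts, so with N = 975 the expected counts are:
  red-eyed long-winged: 975 × 9/16 = 548.4375
  red-eyed dumpy-winged: 975 × 3/16 = 182.8125
  sepia-eyed long-winged: 975 × 3/16 = 182.8125
  sepia-eyed dumpy-winged: 975 × 1/16 = 60.9375
χ² = Σ (O − E)² / E
  red-eyed long-winged: (537 − 548.4375)² / 548.4375 = 0.2385
  red-eyed dumpy-winged: (179 − 182.8125)² / 182.8125 = 0.0795
  sepia-eyed long-winged: (195 − 182.8125)² / 182.8125 = 0.8125
  sepia-eyed dumpy-winged: (64 − 60.9375)² / 60.9375 = 0.1539
χ² = 0.2385 + 0.0795 + 0.8125 + 0.1539 = 1.2844 ≈ 1.284

1.284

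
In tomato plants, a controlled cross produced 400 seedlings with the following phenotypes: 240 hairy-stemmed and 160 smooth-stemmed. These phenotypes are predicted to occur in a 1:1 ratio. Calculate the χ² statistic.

The 1:1 ratio has 2 parts, so with N = 400 the expected counts are:
  hairy-stemmed: 400 × 1/2 = 200
  smooth-stemmed: 400 × 1/2 = 200
χ² = Σ (O − E)² / E
  hairy-stemmed: (240 − 200)² / 200 = 8.0000
  smooth-stemmed: (160 − 200)² / 200 = 8.0000
χ² = 8.0000 + 8.0000 = 16.000

16.000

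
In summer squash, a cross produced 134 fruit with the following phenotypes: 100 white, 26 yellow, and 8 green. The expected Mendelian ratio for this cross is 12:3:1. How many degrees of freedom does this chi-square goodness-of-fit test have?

2

A goodness-of-fit test with 3 phenotype classes has df = 3 − 1 = 2.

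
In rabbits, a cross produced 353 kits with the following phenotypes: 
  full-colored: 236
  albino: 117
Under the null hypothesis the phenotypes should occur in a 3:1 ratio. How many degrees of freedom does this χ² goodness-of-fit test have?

1

A goodness-of-fit test with 2 phenotype classes has df = 2 − 1 = 1.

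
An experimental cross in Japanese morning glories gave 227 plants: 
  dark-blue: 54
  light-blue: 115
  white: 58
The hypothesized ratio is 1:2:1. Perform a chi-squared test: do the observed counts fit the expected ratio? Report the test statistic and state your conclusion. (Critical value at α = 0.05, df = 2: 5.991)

Total ratio parts = 4. Expected numbers out of 227:
  dark-blue: 227 × 1/4 = 56.75
  light-blue: 227 × 2/4 = 113.5
  white: 227 × 1/4 = 56.75
χ² = Σ (O − E)² / E
  dark-blue: (54 − 56.75)² / 56.75 = 0.1333
  light-blue: (115 − 113.5)² / 113.5 = 0.0198
  white: (58 − 56.75)² / 56.75 = 0.0275
χ² = 0.1333 + 0.0198 + 0.0275 = 0.1806 ≈ 0.181
Degrees of freedom = 3 − 1 = 2; critical value at α = 0.05 is 5.991.
Since 0.181 < 5.991, we fail to reject the null hypothesis — the data are consistent with the 1:2:1 ratio.

0.181; consistent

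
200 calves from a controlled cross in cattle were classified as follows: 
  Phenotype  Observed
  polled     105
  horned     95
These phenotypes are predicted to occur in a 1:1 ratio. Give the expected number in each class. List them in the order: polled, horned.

Expected counts for N = 200 under a 1:1 ratio (total parts = 2):
  polled: 200 × 1/2 = 100
  horned: 200 × 1/2 = 100

100, 100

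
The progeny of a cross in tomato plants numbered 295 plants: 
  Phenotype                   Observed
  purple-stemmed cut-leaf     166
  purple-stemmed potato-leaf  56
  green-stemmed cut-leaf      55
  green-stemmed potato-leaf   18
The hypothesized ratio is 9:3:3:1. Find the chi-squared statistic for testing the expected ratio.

0.021

Under the 9:3:3:1 hypothesis (Σ ratio = 16, N = 295):
  purple-stemmed cut-leaf: 295 × 9/16 = 165.9375
  purple-stemmed potato-leaf: 295 × 3/16 = 55.3125
  green-stemmed cut-leaf: 295 × 3/16 = 55.3125
  green-stemmed potato-leaf: 295 × 1/16 = 18.4375
χ² = Σ (O − E)² / E
  purple-stemmed cut-leaf: (166 − 165.9375)² / 165.9375 = 0.0000
  purple-stemmed potato-leaf: (56 − 55.3125)² / 55.3125 = 0.0085
  green-stemmed cut-leaf: (55 − 55.3125)² / 55.3125 = 0.0018
  green-stemmed potato-leaf: (18 − 18.4375)² / 18.4375 = 0.0104
χ² = 0.0000 + 0.0085 + 0.0018 + 0.0104 = 0.0207 ≈ 0.021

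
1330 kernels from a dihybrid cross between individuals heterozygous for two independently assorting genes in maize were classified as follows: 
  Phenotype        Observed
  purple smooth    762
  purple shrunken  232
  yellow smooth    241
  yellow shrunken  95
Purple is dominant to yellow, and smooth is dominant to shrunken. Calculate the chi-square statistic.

A dihybrid F₂ with independent assortment and complete dominance at both loci gives a 9:3:3:1 phenotypic ratio.
Under the 9:3:3:1 hypothesis (Σ ratio = 16, N = 1330):
  purple smooth: 1330 × 9/16 = 748.125
  purple shrunken: 1330 × 3/16 = 249.375
  yellow smooth: 1330 × 3/16 = 249.375
  yellow shrunken: 1330 × 1/16 = 83.125
χ² = Σ (O − E)² / E
  purple smooth: (762 − 748.125)² / 748.125 = 0.2573
  purple shrunken: (232 − 249.375)² / 249.375 = 1.2106
  yellow smooth: (241 − 249.375)² / 249.375 = 0.2813
  yellow shrunken: (95 − 83.125)² / 83.125 = 1.6964
χ² = 0.2573 + 1.2106 + 0.2813 + 1.6964 = 3.4456 ≈ 3.446

3.446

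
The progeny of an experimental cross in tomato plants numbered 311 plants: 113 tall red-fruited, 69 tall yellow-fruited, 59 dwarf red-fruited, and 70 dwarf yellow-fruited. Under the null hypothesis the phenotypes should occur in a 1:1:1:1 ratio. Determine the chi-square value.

22.260

Total ratio parts = 4. Expected numbers out of 311:
  tall red-fruited: 311 × 1/4 = 77.75
  tall yellow-fruited: 311 × 1/4 = 77.75
  dwarf red-fruited: 311 × 1/4 = 77.75
  dwarf yellow-fruited: 311 × 1/4 = 77.75
χ² = Σ (O − E)² / E
  tall red-fruited: (113 − 77.75)² / 77.75 = 15.9815
  tall yellow-fruited: (69 − 77.75)² / 77.75 = 0.9847
  dwarf red-fruited: (59 − 77.75)² / 77.75 = 4.5217
  dwarf yellow-fruited: (70 − 77.75)² / 77.75 = 0.7725
χ² = 15.9815 + 0.9847 + 4.5217 + 0.7725 = 22.2604 ≈ 22.260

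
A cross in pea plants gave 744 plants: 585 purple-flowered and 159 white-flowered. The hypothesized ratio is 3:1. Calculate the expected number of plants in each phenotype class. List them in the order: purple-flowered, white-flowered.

558, 186

Total ratio parts = 4. Expected numbers out of 744:
  purple-flowered: 744 × 3/4 = 558
  white-flowered: 744 × 1/4 = 186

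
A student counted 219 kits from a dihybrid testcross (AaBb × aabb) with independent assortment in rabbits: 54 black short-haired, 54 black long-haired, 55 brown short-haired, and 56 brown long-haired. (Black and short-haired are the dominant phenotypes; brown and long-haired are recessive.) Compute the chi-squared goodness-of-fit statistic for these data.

A dihybrid testcross with independent assortment gives a 1:1:1:1 ratio.
Expected counts for N = 219 under a 1:1:1:1 ratio (total parts = 4):
  black short-haired: 219 × 1/4 = 54.75
  black long-haired: 219 × 1/4 = 54.75
  brown short-haired: 219 × 1/4 = 54.75
  brown long-haired: 219 × 1/4 = 54.75
χ² = Σ (O − E)² / E
  black short-haired: (54 − 54.75)² / 54.75 = 0.0103
  black long-haired: (54 − 54.75)² / 54.75 = 0.0103
  brown short-haired: (55 − 54.75)² / 54.75 = 0.0011
  brown long-haired: (56 − 54.75)² / 54.75 = 0.0285
χ² = 0.0103 + 0.0103 + 0.0011 + 0.0285 = 0.0502 ≈ 0.050

0.050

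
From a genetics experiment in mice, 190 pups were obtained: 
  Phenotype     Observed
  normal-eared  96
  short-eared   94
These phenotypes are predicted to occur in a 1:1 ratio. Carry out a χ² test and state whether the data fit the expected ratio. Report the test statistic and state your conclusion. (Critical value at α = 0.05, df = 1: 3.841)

0.021; consistent

Under the 1:1 hypothesis (Σ ratio = 2, N = 190):
  normal-eared: 190 × 1/2 = 95
  short-eared: 190 × 1/2 = 95
χ² = Σ (O − E)² / E
  normal-eared: (96 − 95)² / 95 = 0.0105
  short-eared: (94 − 95)² / 95 = 0.0105
χ² = 0.0105 + 0.0105 = 0.021
Degrees of freedom = 2 − 1 = 1; critical value at α = 0.05 is 3.841.
Since 0.021 < 3.841, we fail to reject the null hypothesis — the data are consistent with the 1:1 ratio.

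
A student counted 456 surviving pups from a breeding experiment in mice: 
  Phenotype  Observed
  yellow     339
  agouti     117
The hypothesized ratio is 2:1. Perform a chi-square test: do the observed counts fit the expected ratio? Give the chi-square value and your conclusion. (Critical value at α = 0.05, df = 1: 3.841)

Total ratio parts = 3. Expected numbers out of 456:
  yellow: 456 × 2/3 = 304
  agouti: 456 × 1/3 = 152
χ² = Σ (O − E)² / E
  yellow: (339 − 304)² / 304 = 4.0296
  agouti: (117 − 152)² / 152 = 8.0592
χ² = 4.0296 + 8.0592 = 12.0888 ≈ 12.089
Degrees of freedom = 2 − 1 = 1; critical value at α = 0.05 is 3.841.
Since 12.089 > 3.841, we reject the null hypothesis — the data do not fit the 2:1 ratio.

12.089; not consistent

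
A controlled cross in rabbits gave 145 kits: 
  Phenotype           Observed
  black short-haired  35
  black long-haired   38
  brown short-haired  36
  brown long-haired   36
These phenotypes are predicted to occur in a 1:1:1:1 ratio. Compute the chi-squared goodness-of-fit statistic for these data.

The 1:1:1:1 ratio has 4 parts, so with N = 145 the expected counts are:
  black short-haired: 145 × 1/4 = 36.25
  black long-haired: 145 × 1/4 = 36.25
  brown short-haired: 145 × 1/4 = 36.25
  brown long-haired: 145 × 1/4 = 36.25
χ² = Σ (O − E)² / E
  black short-haired: (35 − 36.25)² / 36.25 = 0.0431
  black long-haired: (38 − 36.25)² / 36.25 = 0.0845
  brown short-haired: (36 − 36.25)² / 36.25 = 0.0017
  brown long-haired: (36 − 36.25)² / 36.25 = 0.0017
χ² = 0.0431 + 0.0845 + 0.0017 + 0.0017 = 0.131

0.131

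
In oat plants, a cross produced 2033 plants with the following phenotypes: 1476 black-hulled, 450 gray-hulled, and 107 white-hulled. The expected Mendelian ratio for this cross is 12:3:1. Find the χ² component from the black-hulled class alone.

The 12:3:1 ratio has 16 parts, so with N = 2033 the expected counts are:
  black-hulled: 2033 × 12/16 = 1524.75
  gray-hulled: 2033 × 3/16 = 381.1875
  white-hulled: 2033 × 1/16 = 127.0625
Contribution of black-hulled: (1476 − 1524.75)² / 1524.75 = 1.5587

1.559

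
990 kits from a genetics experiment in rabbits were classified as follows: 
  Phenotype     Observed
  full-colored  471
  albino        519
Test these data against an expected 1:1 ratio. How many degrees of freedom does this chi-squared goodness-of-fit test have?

A goodness-of-fit test with 2 phenotype classes has df = 2 − 1 = 1.

1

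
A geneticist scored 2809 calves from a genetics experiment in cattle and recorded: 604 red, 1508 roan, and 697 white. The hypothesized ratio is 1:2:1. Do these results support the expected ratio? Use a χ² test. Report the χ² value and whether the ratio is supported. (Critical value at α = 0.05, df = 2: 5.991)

Under the 1:2:1 hypothesis (Σ ratio = 4, N = 2809):
  red: 2809 × 1/4 = 702.25
  roan: 2809 × 2/4 = 1404.5
  white: 2809 × 1/4 = 702.25
χ² = Σ (O − E)² / E
  red: (604 − 702.25)² / 702.25 = 13.7459
  roan: (1508 − 1404.5)² / 1404.5 = 7.6271
  white: (697 − 702.25)² / 702.25 = 0.0392
χ² = 13.7459 + 7.6271 + 0.0392 = 21.4122 ≈ 21.412
Degrees of freedom = 3 − 1 = 2; critical value at α = 0.05 is 5.991.
Since 21.412 > 5.991, we reject the null hypothesis — the data do not fit the 1:2:1 ratio.

21.412; not consistent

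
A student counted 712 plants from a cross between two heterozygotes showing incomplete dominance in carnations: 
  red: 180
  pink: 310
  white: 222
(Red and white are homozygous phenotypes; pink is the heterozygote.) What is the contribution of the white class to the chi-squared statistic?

10.876

With incomplete dominance, a heterozygote × heterozygote cross gives a 1:2:1 phenotypic ratio.
Total ratio parts = 4. Expected numbers out of 712:
  red: 712 × 1/4 = 178
  pink: 712 × 2/4 = 356
  white: 712 × 1/4 = 178
Contribution of white: (222 − 178)² / 178 = 10.8764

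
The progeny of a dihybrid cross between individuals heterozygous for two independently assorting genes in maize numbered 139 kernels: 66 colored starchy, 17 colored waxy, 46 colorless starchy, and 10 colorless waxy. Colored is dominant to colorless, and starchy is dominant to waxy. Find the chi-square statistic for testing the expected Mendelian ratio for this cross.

A dihybrid F₂ with independent assortment and complete dominance at both loci gives a 9:3:3:1 phenotypic ratio.
Expected counts for N = 139 under a 9:3:3:1 ratio (total parts = 16):
  colored starchy: 139 × 9/16 = 78.1875
  colored waxy: 139 × 3/16 = 26.0625
  colorless starchy: 139 × 3/16 = 26.0625
  colorless waxy: 139 × 1/16 = 8.6875
χ² = Σ (O − E)² / E
  colored starchy: (66 − 78.1875)² / 78.1875 = 1.8997
  colored waxy: (17 − 26.0625)² / 26.0625 = 3.1512
  colorless starchy: (46 − 26.0625)² / 26.0625 = 15.2519
  colorless waxy: (10 − 8.6875)² / 8.6875 = 0.1983
χ² = 1.8997 + 3.1512 + 15.2519 + 0.1983 = 20.5011 ≈ 20.501

20.501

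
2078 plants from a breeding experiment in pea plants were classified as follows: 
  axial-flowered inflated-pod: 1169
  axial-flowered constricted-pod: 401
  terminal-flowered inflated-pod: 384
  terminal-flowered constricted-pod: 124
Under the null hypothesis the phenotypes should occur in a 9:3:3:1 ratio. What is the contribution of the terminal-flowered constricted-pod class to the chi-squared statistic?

0.266

Expected counts for N = 2078 under a 9:3:3:1 ratio (total parts = 16):
  axial-flowered inflated-pod: 2078 × 9/16 = 1168.875
  axial-flowered constricted-pod: 2078 × 3/16 = 389.625
  terminal-flowered inflated-pod: 2078 × 3/16 = 389.625
  terminal-flowered constricted-pod: 2078 × 1/16 = 129.875
Contribution of terminal-flowered constricted-pod: (124 − 129.875)² / 129.875 = 0.2658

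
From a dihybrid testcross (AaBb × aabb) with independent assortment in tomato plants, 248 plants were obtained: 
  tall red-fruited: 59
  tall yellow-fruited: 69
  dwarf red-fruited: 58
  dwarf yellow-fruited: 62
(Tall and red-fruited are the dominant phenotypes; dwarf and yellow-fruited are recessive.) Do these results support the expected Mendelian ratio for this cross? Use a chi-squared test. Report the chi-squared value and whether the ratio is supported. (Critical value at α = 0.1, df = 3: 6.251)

1.194; consistent

A dihybrid testcross with independent assortment gives a 1:1:1:1 ratio.
Expected counts for N = 248 under a 1:1:1:1 ratio (total parts = 4):
  tall red-fruited: 248 × 1/4 = 62
  tall yellow-fruited: 248 × 1/4 = 62
  dwarf red-fruited: 248 × 1/4 = 62
  dwarf yellow-fruited: 248 × 1/4 = 62
χ² = Σ (O − E)² / E
  tall red-fruited: (59 − 62)² / 62 = 0.1452
  tall yellow-fruited: (69 − 62)² / 62 = 0.7903
  dwarf red-fruited: (58 − 62)² / 62 = 0.2581
  dwarf yellow-fruited: (62 − 62)² / 62 = 0.0000
χ² = 0.1452 + 0.7903 + 0.2581 + 0.0000 = 1.1936 ≈ 1.194
Degrees of freedom = 4 − 1 = 3; critical value at α = 0.1 is 6.251.
Since 1.194 < 6.251, we fail to reject the null hypothesis — the data are consistent with the 1:1:1:1 ratio.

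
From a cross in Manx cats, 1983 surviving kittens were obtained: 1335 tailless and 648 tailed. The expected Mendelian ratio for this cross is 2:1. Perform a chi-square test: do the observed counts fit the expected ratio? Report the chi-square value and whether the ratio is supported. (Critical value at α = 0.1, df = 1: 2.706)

0.384; consistent

Expected counts for N = 1983 under a 2:1 ratio (total parts = 3):
  tailless: 1983 × 2/3 = 1322
  tailed: 1983 × 1/3 = 661
χ² = Σ (O − E)² / E
  tailless: (1335 − 1322)² / 1322 = 0.1278
  tailed: (648 − 661)² / 661 = 0.2557
χ² = 0.1278 + 0.2557 = 0.3835 ≈ 0.384
Degrees of freedom = 2 − 1 = 1; critical value at α = 0.1 is 2.706.
Since 0.384 < 2.706, we fail to reject the null hypothesis — the data are consistent with the 2:1 ratio.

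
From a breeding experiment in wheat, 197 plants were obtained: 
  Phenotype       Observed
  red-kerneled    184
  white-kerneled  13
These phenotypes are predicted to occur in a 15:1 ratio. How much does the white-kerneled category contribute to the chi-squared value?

The 15:1 ratio has 16 parts, so with N = 197 the expected counts are:
  red-kerneled: 197 × 15/16 = 184.6875
  white-kerneled: 197 × 1/16 = 12.3125
Contribution of white-kerneled: (13 − 12.3125)² / 12.3125 = 0.0384

0.038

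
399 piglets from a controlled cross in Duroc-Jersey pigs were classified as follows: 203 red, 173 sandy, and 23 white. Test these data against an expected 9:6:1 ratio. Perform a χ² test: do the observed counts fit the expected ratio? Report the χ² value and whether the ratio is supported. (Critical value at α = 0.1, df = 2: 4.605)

5.850; not consistent

Under the 9:6:1 hypothesis (Σ ratio = 16, N = 399):
  red: 399 × 9/16 = 224.4375
  sandy: 399 × 6/16 = 149.625
  white: 399 × 1/16 = 24.9375
χ² = Σ (O − E)² / E
  red: (203 − 224.4375)² / 224.4375 = 2.0476
  sandy: (173 − 149.625)² / 149.625 = 3.6517
  white: (23 − 24.9375)² / 24.9375 = 0.1505
χ² = 2.0476 + 3.6517 + 0.1505 = 5.8498 ≈ 5.850
Degrees of freedom = 3 − 1 = 2; critical value at α = 0.1 is 4.605.
Since 5.850 > 4.605, we reject the null hypothesis — the data do not fit the 9:6:1 ratio.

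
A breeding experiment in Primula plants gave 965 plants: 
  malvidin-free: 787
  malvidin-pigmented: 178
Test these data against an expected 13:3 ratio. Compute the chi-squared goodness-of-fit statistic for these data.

Expected counts for N = 965 under a 13:3 ratio (total parts = 16):
  malvidin-free: 965 × 13/16 = 784.0625
  malvidin-pigmented: 965 × 3/16 = 180.9375
χ² = Σ (O − E)² / E
  malvidin-free: (787 − 784.0625)² / 784.0625 = 0.0110
  malvidin-pigmented: (178 − 180.9375)² / 180.9375 = 0.0477
χ² = 0.0110 + 0.0477 = 0.0587 ≈ 0.059

0.059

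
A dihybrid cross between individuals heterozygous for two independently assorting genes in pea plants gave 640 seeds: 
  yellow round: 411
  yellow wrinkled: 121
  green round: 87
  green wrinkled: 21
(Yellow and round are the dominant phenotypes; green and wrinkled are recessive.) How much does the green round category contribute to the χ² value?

9.075

A dihybrid F₂ with independent assortment and complete dominance at both loci gives a 9:3:3:1 phenotypic ratio.
Total ratio parts = 16. Expected numbers out of 640:
  yellow round: 640 × 9/16 = 360
  yellow wrinkled: 640 × 3/16 = 120
  green round: 640 × 3/16 = 120
  green wrinkled: 640 × 1/16 = 40
Contribution of green round: (87 − 120)² / 120 = 9.0750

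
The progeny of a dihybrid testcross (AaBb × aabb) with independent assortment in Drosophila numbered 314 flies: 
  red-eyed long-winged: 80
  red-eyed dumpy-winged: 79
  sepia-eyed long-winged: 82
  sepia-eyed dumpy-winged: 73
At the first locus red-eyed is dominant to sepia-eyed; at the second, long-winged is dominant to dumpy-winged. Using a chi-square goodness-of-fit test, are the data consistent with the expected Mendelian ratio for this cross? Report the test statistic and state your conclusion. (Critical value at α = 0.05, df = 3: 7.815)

0.573; consistent

A dihybrid testcross with independent assortment gives a 1:1:1:1 ratio.
The 1:1:1:1 ratio has 4 parts, so with N = 314 the expected counts are:
  red-eyed long-winged: 314 × 1/4 = 78.5
  red-eyed dumpy-winged: 314 × 1/4 = 78.5
  sepia-eyed long-winged: 314 × 1/4 = 78.5
  sepia-eyed dumpy-winged: 314 × 1/4 = 78.5
χ² = Σ (O − E)² / E
  red-eyed long-winged: (80 − 78.5)² / 78.5 = 0.0287
  red-eyed dumpy-winged: (79 − 78.5)² / 78.5 = 0.0032
  sepia-eyed long-winged: (82 − 78.5)² / 78.5 = 0.1561
  sepia-eyed dumpy-winged: (73 − 78.5)² / 78.5 = 0.3854
χ² = 0.0287 + 0.0032 + 0.1561 + 0.3854 = 0.5734 ≈ 0.573
Degrees of freedom = 4 − 1 = 3; critical value at α = 0.05 is 7.815.
Since 0.573 < 7.815, we fail to reject the null hypothesis — the data are consistent with the 1:1:1:1 ratio.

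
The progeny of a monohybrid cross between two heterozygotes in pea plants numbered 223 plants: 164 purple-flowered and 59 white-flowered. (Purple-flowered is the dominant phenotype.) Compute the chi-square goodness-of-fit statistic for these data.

For a monohybrid cross between heterozygotes with complete dominance, the expected phenotypic ratio is 3:1.
The 3:1 ratio has 4 parts, so with N = 223 the expected counts are:
  purple-flowered: 223 × 3/4 = 167.25
  white-flowered: 223 × 1/4 = 55.75
χ² = Σ (O − E)² / E
  purple-flowered: (164 − 167.25)² / 167.25 = 0.0632
  white-flowered: (59 − 55.75)² / 55.75 = 0.1895
χ² = 0.0632 + 0.1895 = 0.2527 ≈ 0.253

0.253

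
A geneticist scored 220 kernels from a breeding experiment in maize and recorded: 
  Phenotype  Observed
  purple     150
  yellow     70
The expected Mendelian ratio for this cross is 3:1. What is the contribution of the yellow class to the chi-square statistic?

Under the 3:1 hypothesis (Σ ratio = 4, N = 220):
  purple: 220 × 3/4 = 165
  yellow: 220 × 1/4 = 55
Contribution of yellow: (70 − 55)² / 55 = 4.0909

4.091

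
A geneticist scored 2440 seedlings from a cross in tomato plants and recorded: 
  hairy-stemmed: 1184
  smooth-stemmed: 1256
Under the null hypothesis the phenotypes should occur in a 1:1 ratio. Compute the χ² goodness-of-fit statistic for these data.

Total ratio parts = 2. Expected numbers out of 2440:
  hairy-stemmed: 2440 × 1/2 = 1220
  smooth-stemmed: 2440 × 1/2 = 1220
χ² = Σ (O − E)² / E
  hairy-stemmed: (1184 − 1220)² / 1220 = 1.0623
  smooth-stemmed: (1256 − 1220)² / 1220 = 1.0623
χ² = 1.0623 + 1.0623 = 2.1246 ≈ 2.125

2.125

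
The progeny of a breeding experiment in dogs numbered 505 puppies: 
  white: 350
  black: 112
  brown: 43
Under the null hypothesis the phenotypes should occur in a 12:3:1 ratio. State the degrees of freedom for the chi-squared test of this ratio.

A goodness-of-fit test with 3 phenotype classes has df = 3 − 1 = 2.

2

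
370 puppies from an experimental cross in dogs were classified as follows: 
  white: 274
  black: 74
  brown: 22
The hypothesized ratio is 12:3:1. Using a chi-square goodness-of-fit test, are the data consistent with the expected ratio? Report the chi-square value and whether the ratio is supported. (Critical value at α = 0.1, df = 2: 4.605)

0.407; consistent

The 12:3:1 ratio has 16 parts, so with N = 370 the expected counts are:
  white: 370 × 12/16 = 277.5
  black: 370 × 3/16 = 69.375
  brown: 370 × 1/16 = 23.125
χ² = Σ (O − E)² / E
  white: (274 − 277.5)² / 277.5 = 0.0441
  black: (74 − 69.375)² / 69.375 = 0.3083
  brown: (22 − 23.125)² / 23.125 = 0.0547
χ² = 0.0441 + 0.3083 + 0.0547 = 0.4071 ≈ 0.407
Degrees of freedom = 3 − 1 = 2; critical value at α = 0.1 is 4.605.
Since 0.407 < 4.605, we fail to reject the null hypothesis — the data are consistent with the 12:3:1 ratio.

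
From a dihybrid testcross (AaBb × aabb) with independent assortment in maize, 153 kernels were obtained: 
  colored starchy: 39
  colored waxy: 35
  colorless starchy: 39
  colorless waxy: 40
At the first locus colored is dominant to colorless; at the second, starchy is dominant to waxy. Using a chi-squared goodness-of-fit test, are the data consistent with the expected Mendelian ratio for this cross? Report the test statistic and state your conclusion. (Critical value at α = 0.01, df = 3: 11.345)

A dihybrid testcross with independent assortment gives a 1:1:1:1 ratio.
The 1:1:1:1 ratio has 4 parts, so with N = 153 the expected counts are:
  colored starchy: 153 × 1/4 = 38.25
  colored waxy: 153 × 1/4 = 38.25
  colorless starchy: 153 × 1/4 = 38.25
  colorless waxy: 153 × 1/4 = 38.25
χ² = Σ (O − E)² / E
  colored starchy: (39 − 38.25)² / 38.25 = 0.0147
  colored waxy: (35 − 38.25)² / 38.25 = 0.2761
  colorless starchy: (39 − 38.25)² / 38.25 = 0.0147
  colorless waxy: (40 − 38.25)² / 38.25 = 0.0801
χ² = 0.0147 + 0.2761 + 0.0147 + 0.0801 = 0.3856 ≈ 0.386
Degrees of freedom = 4 − 1 = 3; critical value at α = 0.01 is 11.345.
Since 0.386 < 11.345, we fail to reject the null hypothesis — the data are consistent with the 1:1:1:1 ratio.

0.386; consistent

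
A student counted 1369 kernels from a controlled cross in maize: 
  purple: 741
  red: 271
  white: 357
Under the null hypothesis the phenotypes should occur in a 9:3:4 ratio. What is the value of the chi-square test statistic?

2.531

Total ratio parts = 16. Expected numbers out of 1369:
  purple: 1369 × 9/16 = 770.0625
  red: 1369 × 3/16 = 256.6875
  white: 1369 × 4/16 = 342.25
χ² = Σ (O − E)² / E
  purple: (741 − 770.0625)² / 770.0625 = 1.0968
  red: (271 − 256.6875)² / 256.6875 = 0.7980
  white: (357 − 342.25)² / 342.25 = 0.6357
χ² = 1.0968 + 0.7980 + 0.6357 = 2.5305 ≈ 2.531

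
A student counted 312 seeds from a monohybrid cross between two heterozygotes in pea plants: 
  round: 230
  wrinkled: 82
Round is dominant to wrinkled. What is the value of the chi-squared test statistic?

0.274

For a monohybrid cross between heterozygotes with complete dominance, the expected phenotypic ratio is 3:1.
Total ratio parts = 4. Expected numbers out of 312:
  round: 312 × 3/4 = 234
  wrinkled: 312 × 1/4 = 78
χ² = Σ (O − E)² / E
  round: (230 − 234)² / 234 = 0.0684
  wrinkled: (82 − 78)² / 78 = 0.2051
χ² = 0.0684 + 0.2051 = 0.2735 ≈ 0.274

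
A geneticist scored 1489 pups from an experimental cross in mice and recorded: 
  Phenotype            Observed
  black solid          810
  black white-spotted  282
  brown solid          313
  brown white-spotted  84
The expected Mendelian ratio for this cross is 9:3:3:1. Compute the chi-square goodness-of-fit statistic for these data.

Total ratio parts = 16. Expected numbers out of 1489:
  black solid: 1489 × 9/16 = 837.5625
  black white-spotted: 1489 × 3/16 = 279.1875
  brown solid: 1489 × 3/16 = 279.1875
  brown white-spotted: 1489 × 1/16 = 93.0625
χ² = Σ (O − E)² / E
  black solid: (810 − 837.5625)² / 837.5625 = 0.9070
  black white-spotted: (282 − 279.1875)² / 279.1875 = 0.0283
  brown solid: (313 − 279.1875)² / 279.1875 = 4.0950
  brown white-spotted: (84 − 93.0625)² / 93.0625 = 0.8825
χ² = 0.9070 + 0.0283 + 4.0950 + 0.8825 = 5.9128 ≈ 5.913

5.913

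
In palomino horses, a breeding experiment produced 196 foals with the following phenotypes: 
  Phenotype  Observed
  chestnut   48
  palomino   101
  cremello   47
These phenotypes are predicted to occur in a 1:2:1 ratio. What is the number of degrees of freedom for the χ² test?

2

A goodness-of-fit test with 3 phenotype classes has df = 3 − 1 = 2.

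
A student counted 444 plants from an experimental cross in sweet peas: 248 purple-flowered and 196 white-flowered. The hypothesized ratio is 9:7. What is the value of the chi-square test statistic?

0.028

Under the 9:7 hypothesis (Σ ratio = 16, N = 444):
  purple-flowered: 444 × 9/16 = 249.75
  white-flowered: 444 × 7/16 = 194.25
χ² = Σ (O − E)² / E
  purple-flowered: (248 − 249.75)² / 249.75 = 0.0123
  white-flowered: (196 − 194.25)² / 194.25 = 0.0158
χ² = 0.0123 + 0.0158 = 0.0281 ≈ 0.028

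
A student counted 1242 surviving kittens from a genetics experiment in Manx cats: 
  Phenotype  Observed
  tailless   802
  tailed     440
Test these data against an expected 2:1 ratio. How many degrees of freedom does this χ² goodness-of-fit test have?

1

A goodness-of-fit test with 2 phenotype classes has df = 2 − 1 = 1.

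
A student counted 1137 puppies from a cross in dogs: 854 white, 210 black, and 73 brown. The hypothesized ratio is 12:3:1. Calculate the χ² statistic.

Expected counts for N = 1137 under a 12:3:1 ratio (total parts = 16):
  white: 1137 × 12/16 = 852.75
  black: 1137 × 3/16 = 213.1875
  brown: 1137 × 1/16 = 71.0625
χ² = Σ (O − E)² / E
  white: (854 − 852.75)² / 852.75 = 0.0018
  black: (210 − 213.1875)² / 213.1875 = 0.0477
  brown: (73 − 71.0625)² / 71.0625 = 0.0528
χ² = 0.0018 + 0.0477 + 0.0528 = 0.1023 ≈ 0.102

0.102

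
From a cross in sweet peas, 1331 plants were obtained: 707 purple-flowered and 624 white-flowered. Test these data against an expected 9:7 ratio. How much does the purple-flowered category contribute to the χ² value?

2.321

The 9:7 ratio has 16 parts, so with N = 1331 the expected counts are:
  purple-flowered: 1331 × 9/16 = 748.6875
  white-flowered: 1331 × 7/16 = 582.3125
Contribution of purple-flowered: (707 − 748.6875)² / 748.6875 = 2.3212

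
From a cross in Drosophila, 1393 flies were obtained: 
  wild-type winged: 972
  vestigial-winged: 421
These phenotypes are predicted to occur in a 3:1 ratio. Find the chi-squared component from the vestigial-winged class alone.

Expected counts for N = 1393 under a 3:1 ratio (total parts = 4):
  wild-type winged: 1393 × 3/4 = 1044.75
  vestigial-winged: 1393 × 1/4 = 348.25
Contribution of vestigial-winged: (421 − 348.25)² / 348.25 = 15.1976

15.198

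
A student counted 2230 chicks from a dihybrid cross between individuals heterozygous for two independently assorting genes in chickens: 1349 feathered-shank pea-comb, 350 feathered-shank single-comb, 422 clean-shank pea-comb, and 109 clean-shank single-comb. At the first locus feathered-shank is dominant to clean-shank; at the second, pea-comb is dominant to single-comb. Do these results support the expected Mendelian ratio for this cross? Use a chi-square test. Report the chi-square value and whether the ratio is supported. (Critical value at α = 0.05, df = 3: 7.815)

24.893; not consistent

A dihybrid F₂ with independent assortment and complete dominance at both loci gives a 9:3:3:1 phenotypic ratio.
Total ratio parts = 16. Expected numbers out of 2230:
  feathered-shank pea-comb: 2230 × 9/16 = 1254.375
  feathered-shank single-comb: 2230 × 3/16 = 418.125
  clean-shank pea-comb: 2230 × 3/16 = 418.125
  clean-shank single-comb: 2230 × 1/16 = 139.375
χ² = Σ (O − E)² / E
  feathered-shank pea-comb: (1349 − 1254.375)² / 1254.375 = 7.1381
  feathered-shank single-comb: (350 − 418.125)² / 418.125 = 11.0996
  clean-shank pea-comb: (422 − 418.125)² / 418.125 = 0.0359
  clean-shank single-comb: (109 − 139.375)² / 139.375 = 6.6198
χ² = 7.1381 + 11.0996 + 0.0359 + 6.6198 = 24.8934 ≈ 24.893
Degrees of freedom = 4 − 1 = 3; critical value at α = 0.05 is 7.815.
Since 24.893 > 7.815, we reject the null hypothesis — the data do not fit the 9:3:3:1 ratio.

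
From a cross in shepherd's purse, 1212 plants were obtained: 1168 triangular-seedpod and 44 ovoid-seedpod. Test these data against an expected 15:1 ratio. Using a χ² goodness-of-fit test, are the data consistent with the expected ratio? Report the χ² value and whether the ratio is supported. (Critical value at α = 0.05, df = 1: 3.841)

Under the 15:1 hypothesis (Σ ratio = 16, N = 1212):
  triangular-seedpod: 1212 × 15/16 = 1136.25
  ovoid-seedpod: 1212 × 1/16 = 75.75
χ² = Σ (O − E)² / E
  triangular-seedpod: (1168 − 1136.25)² / 1136.25 = 0.8872
  ovoid-seedpod: (44 − 75.75)² / 75.75 = 13.3078
χ² = 0.8872 + 13.3078 = 14.195
Degrees of freedom = 2 − 1 = 1; critical value at α = 0.05 is 3.841.
Since 14.195 > 3.841, we reject the null hypothesis — the data do not fit the 15:1 ratio.

14.195; not consistent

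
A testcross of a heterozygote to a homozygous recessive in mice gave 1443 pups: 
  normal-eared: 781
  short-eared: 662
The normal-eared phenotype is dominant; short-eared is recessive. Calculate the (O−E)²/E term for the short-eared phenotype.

4.907

A testcross of a heterozygote (Aa × aa) gives a 1:1 phenotypic ratio.
Under the 1:1 hypothesis (Σ ratio = 2, N = 1443):
  normal-eared: 1443 × 1/2 = 721.5
  short-eared: 1443 × 1/2 = 721.5
Contribution of short-eared: (662 − 721.5)² / 721.5 = 4.9068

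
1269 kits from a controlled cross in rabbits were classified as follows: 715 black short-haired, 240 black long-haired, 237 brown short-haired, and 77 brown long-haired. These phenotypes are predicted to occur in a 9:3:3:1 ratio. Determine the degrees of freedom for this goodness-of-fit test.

A goodness-of-fit test with 4 phenotype classes has df = 4 − 1 = 3.

3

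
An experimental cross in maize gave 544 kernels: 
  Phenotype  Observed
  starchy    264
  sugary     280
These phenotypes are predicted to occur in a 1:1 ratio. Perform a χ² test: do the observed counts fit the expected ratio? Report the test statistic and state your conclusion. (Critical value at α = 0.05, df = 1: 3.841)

Total ratio parts = 2. Expected numbers out of 544:
  starchy: 544 × 1/2 = 272
  sugary: 544 × 1/2 = 272
χ² = Σ (O − E)² / E
  starchy: (264 − 272)² / 272 = 0.2353
  sugary: (280 − 272)² / 272 = 0.2353
χ² = 0.2353 + 0.2353 = 0.4706 ≈ 0.471
Degrees of freedom = 2 − 1 = 1; critical value at α = 0.05 is 3.841.
Since 0.471 < 3.841, we fail to reject the null hypothesis — the data are consistent with the 1:1 ratio.

0.471; consistent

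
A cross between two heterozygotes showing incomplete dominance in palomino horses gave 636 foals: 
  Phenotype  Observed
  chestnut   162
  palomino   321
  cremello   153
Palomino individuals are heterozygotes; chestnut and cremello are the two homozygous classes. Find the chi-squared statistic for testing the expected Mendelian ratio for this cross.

0.311

With incomplete dominance, a heterozygote × heterozygote cross gives a 1:2:1 phenotypic ratio.
Under the 1:2:1 hypothesis (Σ ratio = 4, N = 636):
  chestnut: 636 × 1/4 = 159
  palomino: 636 × 2/4 = 318
  cremello: 636 × 1/4 = 159
χ² = Σ (O − E)² / E
  chestnut: (162 − 159)² / 159 = 0.0566
  palomino: (321 − 318)² / 318 = 0.0283
  cremello: (153 − 159)² / 159 = 0.2264
χ² = 0.0566 + 0.0283 + 0.2264 = 0.3113 ≈ 0.311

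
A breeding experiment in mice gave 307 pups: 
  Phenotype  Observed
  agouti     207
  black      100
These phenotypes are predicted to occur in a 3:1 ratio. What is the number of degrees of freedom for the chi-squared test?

A goodness-of-fit test with 2 phenotype classes has df = 2 − 1 = 1.

1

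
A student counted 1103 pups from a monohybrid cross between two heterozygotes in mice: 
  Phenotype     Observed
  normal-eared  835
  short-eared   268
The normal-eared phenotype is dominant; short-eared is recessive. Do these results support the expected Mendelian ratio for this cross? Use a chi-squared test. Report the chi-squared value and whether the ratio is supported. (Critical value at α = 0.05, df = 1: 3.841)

0.290; consistent

For a monohybrid cross between heterozygotes with complete dominance, the expected phenotypic ratio is 3:1.
The 3:1 ratio has 4 parts, so with N = 1103 the expected counts are:
  normal-eared: 1103 × 3/4 = 827.25
  short-eared: 1103 × 1/4 = 275.75
χ² = Σ (O − E)² / E
  normal-eared: (835 − 827.25)² / 827.25 = 0.0726
  short-eared: (268 − 275.75)² / 275.75 = 0.2178
χ² = 0.0726 + 0.2178 = 0.2904 ≈ 0.290
Degrees of freedom = 2 − 1 = 1; critical value at α = 0.05 is 3.841.
Since 0.290 < 3.841, we fail to reject the null hypothesis — the data are consistent with the 3:1 ratio.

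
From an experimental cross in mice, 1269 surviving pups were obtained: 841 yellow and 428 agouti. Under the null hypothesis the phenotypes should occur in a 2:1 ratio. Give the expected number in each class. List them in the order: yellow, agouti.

The 2:1 ratio has 3 parts, so with N = 1269 the expected counts are:
  yellow: 1269 × 2/3 = 846
  agouti: 1269 × 1/3 = 423

846, 423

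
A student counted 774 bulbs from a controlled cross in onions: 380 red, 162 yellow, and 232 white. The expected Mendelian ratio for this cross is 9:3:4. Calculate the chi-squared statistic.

Under the 9:3:4 hypothesis (Σ ratio = 16, N = 774):
  red: 774 × 9/16 = 435.375
  yellow: 774 × 3/16 = 145.125
  white: 774 × 4/16 = 193.5
χ² = Σ (O − E)² / E
  red: (380 − 435.375)² / 435.375 = 7.0431
  yellow: (162 − 145.125)² / 145.125 = 1.9622
  white: (232 − 193.5)² / 193.5 = 7.6602
χ² = 7.0431 + 1.9622 + 7.6602 = 16.6655 ≈ 16.666

16.666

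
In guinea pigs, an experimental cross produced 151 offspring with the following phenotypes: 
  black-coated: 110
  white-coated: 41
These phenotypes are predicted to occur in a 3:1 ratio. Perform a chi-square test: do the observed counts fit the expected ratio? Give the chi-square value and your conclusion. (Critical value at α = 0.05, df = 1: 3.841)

0.373; consistent

Total ratio parts = 4. Expected numbers out of 151:
  black-coated: 151 × 3/4 = 113.25
  white-coated: 151 × 1/4 = 37.75
χ² = Σ (O − E)² / E
  black-coated: (110 − 113.25)² / 113.25 = 0.0933
  white-coated: (41 − 37.75)² / 37.75 = 0.2798
χ² = 0.0933 + 0.2798 = 0.3731 ≈ 0.373
Degrees of freedom = 2 − 1 = 1; critical value at α = 0.05 is 3.841.
Since 0.373 < 3.841, we fail to reject the null hypothesis — the data are consistent with the 3:1 ratio.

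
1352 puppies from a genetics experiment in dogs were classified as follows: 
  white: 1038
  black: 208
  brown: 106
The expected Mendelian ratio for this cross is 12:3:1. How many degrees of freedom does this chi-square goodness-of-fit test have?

2

A goodness-of-fit test with 3 phenotype classes has df = 3 − 1 = 2.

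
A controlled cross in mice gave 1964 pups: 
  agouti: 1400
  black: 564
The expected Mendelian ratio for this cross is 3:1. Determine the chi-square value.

Expected counts for N = 1964 under a 3:1 ratio (total parts = 4):
  agouti: 1964 × 3/4 = 1473
  black: 1964 × 1/4 = 491
χ² = Σ (O − E)² / E
  agouti: (1400 − 1473)² / 1473 = 3.6178
  black: (564 − 491)² / 491 = 10.8534
χ² = 3.6178 + 10.8534 = 14.4712 ≈ 14.471

14.471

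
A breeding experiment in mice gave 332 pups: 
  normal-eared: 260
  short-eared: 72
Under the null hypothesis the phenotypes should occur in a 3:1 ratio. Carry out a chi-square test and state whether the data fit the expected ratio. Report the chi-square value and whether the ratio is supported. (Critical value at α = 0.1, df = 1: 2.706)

1.944; consistent

Under the 3:1 hypothesis (Σ ratio = 4, N = 332):
  normal-eared: 332 × 3/4 = 249
  short-eared: 332 × 1/4 = 83
χ² = Σ (O − E)² / E
  normal-eared: (260 − 249)² / 249 = 0.4859
  short-eared: (72 − 83)² / 83 = 1.4578
χ² = 0.4859 + 1.4578 = 1.9437 ≈ 1.944
Degrees of freedom = 2 − 1 = 1; critical value at α = 0.1 is 2.706.
Since 1.944 < 2.706, we fail to reject the null hypothesis — the data are consistent with the 3:1 ratio.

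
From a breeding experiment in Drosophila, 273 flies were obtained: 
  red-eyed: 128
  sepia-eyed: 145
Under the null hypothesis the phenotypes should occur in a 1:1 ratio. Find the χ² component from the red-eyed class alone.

0.529

Total ratio parts = 2. Expected numbers out of 273:
  red-eyed: 273 × 1/2 = 136.5
  sepia-eyed: 273 × 1/2 = 136.5
Contribution of red-eyed: (128 − 136.5)² / 136.5 = 0.5293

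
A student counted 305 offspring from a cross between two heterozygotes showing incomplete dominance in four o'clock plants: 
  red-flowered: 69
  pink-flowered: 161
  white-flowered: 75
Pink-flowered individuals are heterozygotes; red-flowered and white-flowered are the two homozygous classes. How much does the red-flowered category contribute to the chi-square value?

0.689

With incomplete dominance, a heterozygote × heterozygote cross gives a 1:2:1 phenotypic ratio.
Total ratio parts = 4. Expected numbers out of 305:
  red-flowered: 305 × 1/4 = 76.25
  pink-flowered: 305 × 2/4 = 152.5
  white-flowered: 305 × 1/4 = 76.25
Contribution of red-flowered: (69 − 76.25)² / 76.25 = 0.6893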